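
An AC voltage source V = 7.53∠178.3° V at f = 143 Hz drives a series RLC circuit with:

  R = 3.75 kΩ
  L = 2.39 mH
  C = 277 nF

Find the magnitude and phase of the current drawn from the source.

Step 1 — Angular frequency: ω = 2π·f = 2π·143 = 898.5 rad/s.
Step 2 — Component impedances:
  R: Z = R = 3750 Ω
  L: Z = jωL = j·898.5·0.00239 = 0 + j2.147 Ω
  C: Z = 1/(jωC) = -j/(ω·C) = 0 - j4018 Ω
Step 3 — Series combination: Z_total = R + L + C = 3750 - j4016 Ω = 5494∠-47.0° Ω.
Step 4 — Source phasor: V = 7.53∠178.3° V = -7.527 + j0.2234 V.
Step 5 — Ohm's law: I = V / Z_total = (-7.527 + j0.2234) / (3750 - j4016) = -0.0009647 - j0.0009735 A.
Step 6 — Convert to polar: |I| = 0.00137 A, ∠I = -134.7°.

I = 0.00137∠-134.7° A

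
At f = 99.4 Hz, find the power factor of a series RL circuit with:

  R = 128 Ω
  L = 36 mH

Step 1 — Angular frequency: ω = 2π·f = 2π·99.4 = 624.5 rad/s.
Step 2 — Component impedances:
  R: Z = R = 128 Ω
  L: Z = jωL = j·624.5·0.036 = 0 + j22.48 Ω
Step 3 — Series combination: Z_total = R + L = 128 + j22.48 Ω = 130∠10.0° Ω.
Step 4 — Power factor: PF = cos(φ) = Re(Z)/|Z| = 128/129.96 = 0.9849.
Step 5 — Type: Im(Z) = 22.48 ⇒ lagging (phase φ = 10.0°).

PF = 0.9849 (lagging, φ = 10.0°)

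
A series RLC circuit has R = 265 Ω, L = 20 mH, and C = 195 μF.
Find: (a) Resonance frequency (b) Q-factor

Step 1 — Resonance condition Im(Z)=0 gives ω₀ = 1/√(LC).
Step 2 — ω₀ = 1/√(0.02·0.000195) = 506.4 rad/s.
Step 3 — f₀ = ω₀/(2π) = 80.59 Hz.
Step 4 — Series Q: Q = ω₀L/R = 506.4·0.02/265 = 0.03822.

(a) f₀ = 80.59 Hz  (b) Q = 0.03822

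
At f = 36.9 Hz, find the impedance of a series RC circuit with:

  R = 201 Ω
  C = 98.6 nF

Step 1 — Angular frequency: ω = 2π·f = 2π·36.9 = 231.8 rad/s.
Step 2 — Component impedances:
  R: Z = R = 201 Ω
  C: Z = 1/(jωC) = -j/(ω·C) = 0 - j4.374e+04 Ω
Step 3 — Series combination: Z_total = R + C = 201 - j4.374e+04 Ω = 4.374e+04∠-89.7° Ω.

Z = 201 - j4.374e+04 Ω = 4.374e+04∠-89.7° Ω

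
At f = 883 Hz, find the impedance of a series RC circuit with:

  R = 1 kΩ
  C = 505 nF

Step 1 — Angular frequency: ω = 2π·f = 2π·883 = 5548 rad/s.
Step 2 — Component impedances:
  R: Z = R = 1000 Ω
  C: Z = 1/(jωC) = -j/(ω·C) = 0 - j356.9 Ω
Step 3 — Series combination: Z_total = R + C = 1000 - j356.9 Ω = 1062∠-19.6° Ω.

Z = 1000 - j356.9 Ω = 1062∠-19.6° Ω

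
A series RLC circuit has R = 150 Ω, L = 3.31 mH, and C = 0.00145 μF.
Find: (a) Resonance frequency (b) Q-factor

Step 1 — Resonance condition Im(Z)=0 gives ω₀ = 1/√(LC).
Step 2 — ω₀ = 1/√(0.00331·1.45e-09) = 4.565e+05 rad/s.
Step 3 — f₀ = ω₀/(2π) = 7.265e+04 Hz.
Step 4 — Series Q: Q = ω₀L/R = 4.565e+05·0.00331/150 = 10.07.

(a) f₀ = 7.265e+04 Hz  (b) Q = 10.07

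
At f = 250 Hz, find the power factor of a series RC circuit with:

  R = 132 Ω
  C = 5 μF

Step 1 — Angular frequency: ω = 2π·f = 2π·250 = 1571 rad/s.
Step 2 — Component impedances:
  R: Z = R = 132 Ω
  C: Z = 1/(jωC) = -j/(ω·C) = 0 - j127.3 Ω
Step 3 — Series combination: Z_total = R + C = 132 - j127.3 Ω = 183.4∠-44.0° Ω.
Step 4 — Power factor: PF = cos(φ) = Re(Z)/|Z| = 132/183.4 = 0.7197.
Step 5 — Type: Im(Z) = -127.3 ⇒ leading (phase φ = -44.0°).

PF = 0.7197 (leading, φ = -44.0°)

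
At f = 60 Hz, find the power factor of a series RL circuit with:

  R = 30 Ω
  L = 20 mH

Step 1 — Angular frequency: ω = 2π·f = 2π·60 = 377 rad/s.
Step 2 — Component impedances:
  R: Z = R = 30 Ω
  L: Z = jωL = j·377·0.02 = 0 + j7.54 Ω
Step 3 — Series combination: Z_total = R + L = 30 + j7.54 Ω = 30.93∠14.1° Ω.
Step 4 — Power factor: PF = cos(φ) = Re(Z)/|Z| = 30/30.933 = 0.9698.
Step 5 — Type: Im(Z) = 7.54 ⇒ lagging (phase φ = 14.1°).

PF = 0.9698 (lagging, φ = 14.1°)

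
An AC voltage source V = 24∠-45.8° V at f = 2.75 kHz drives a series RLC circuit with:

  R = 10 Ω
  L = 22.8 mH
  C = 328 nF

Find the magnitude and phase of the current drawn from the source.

Step 1 — Angular frequency: ω = 2π·f = 2π·2750 = 1.728e+04 rad/s.
Step 2 — Component impedances:
  R: Z = R = 10 Ω
  L: Z = jωL = j·1.728e+04·0.0228 = 0 + j394 Ω
  C: Z = 1/(jωC) = -j/(ω·C) = 0 - j176.4 Ω
Step 3 — Series combination: Z_total = R + L + C = 10 + j217.5 Ω = 217.7∠87.4° Ω.
Step 4 — Source phasor: V = 24∠-45.8° V = 16.73 - j17.21 V.
Step 5 — Ohm's law: I = V / Z_total = (16.73 - j17.21) / (10 + j217.5) = -0.07541 - j0.08039 A.
Step 6 — Convert to polar: |I| = 0.1102 A, ∠I = -133.2°.

I = 0.1102∠-133.2° A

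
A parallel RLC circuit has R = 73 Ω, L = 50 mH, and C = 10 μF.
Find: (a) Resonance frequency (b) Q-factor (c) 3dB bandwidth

Step 1 — Resonance: ω₀ = 1/√(LC) = 1/√(0.05·1e-05) = 1414 rad/s.
Step 2 — f₀ = ω₀/(2π) = 225.1 Hz.
Step 3 — Parallel Q: Q = R/(ω₀L) = 73/(1414·0.05) = 1.032.
Step 4 — Bandwidth: Δω = ω₀/Q = 1370 rad/s; BW = Δω/(2π) = 218 Hz.

(a) f₀ = 225.1 Hz  (b) Q = 1.032  (c) BW = 218 Hz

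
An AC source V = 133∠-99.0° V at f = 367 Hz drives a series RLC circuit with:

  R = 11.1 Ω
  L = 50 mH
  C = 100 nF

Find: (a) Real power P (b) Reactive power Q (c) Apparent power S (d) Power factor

Step 1 — Angular frequency: ω = 2π·f = 2π·367 = 2306 rad/s.
Step 2 — Component impedances:
  R: Z = R = 11.1 Ω
  L: Z = jωL = j·2306·0.05 = 0 + j115.3 Ω
  C: Z = 1/(jωC) = -j/(ω·C) = 0 - j4337 Ω
Step 3 — Series combination: Z_total = R + L + C = 11.1 - j4221 Ω = 4221∠-89.8° Ω.
Step 4 — Source phasor: V = 133∠-99.0° V = -20.81 - j131.4 V.
Step 5 — Current: I = V / Z = 0.03111 - j0.00501 A = 0.03151∠-9.2° A.
Step 6 — Complex power: S = V·I* = 0.01102 - j4.19 VA.
Step 7 — Real power: P = Re(S) = 0.01102 W.
Step 8 — Reactive power: Q = Im(S) = -4.19 VAR.
Step 9 — Apparent power: |S| = 4.19 VA.
Step 10 — Power factor: PF = P/|S| = 0.002629 (leading).

(a) P = 0.01102 W  (b) Q = -4.19 VAR  (c) S = 4.19 VA  (d) PF = 0.002629 (leading)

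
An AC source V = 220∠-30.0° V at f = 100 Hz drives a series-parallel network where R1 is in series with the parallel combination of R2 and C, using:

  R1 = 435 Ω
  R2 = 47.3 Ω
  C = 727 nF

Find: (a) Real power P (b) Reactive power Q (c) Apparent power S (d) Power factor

Step 1 — Angular frequency: ω = 2π·f = 2π·100 = 628.3 rad/s.
Step 2 — Component impedances:
  R1: Z = R = 435 Ω
  R2: Z = R = 47.3 Ω
  C: Z = 1/(jωC) = -j/(ω·C) = 0 - j2189 Ω
Step 3 — Parallel branch: R2 || C = 1/(1/R2 + 1/C) = 47.28 - j1.021 Ω.
Step 4 — Series with R1: Z_total = R1 + (R2 || C) = 482.3 - j1.021 Ω = 482.3∠-0.1° Ω.
Step 5 — Source phasor: V = 220∠-30.0° V = 190.5 - j110 V.
Step 6 — Current: I = V / Z = 0.3955 - j0.2272 A = 0.4562∠-29.9° A.
Step 7 — Complex power: S = V·I* = 100.4 - j0.2126 VA.
Step 8 — Real power: P = Re(S) = 100.4 W.
Step 9 — Reactive power: Q = Im(S) = -0.2126 VAR.
Step 10 — Apparent power: |S| = 100.4 VA.
Step 11 — Power factor: PF = P/|S| = 1 (leading).

(a) P = 100.4 W  (b) Q = -0.2126 VAR  (c) S = 100.4 VA  (d) PF = 1 (leading)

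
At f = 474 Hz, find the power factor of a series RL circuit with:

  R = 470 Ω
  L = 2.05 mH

Step 1 — Angular frequency: ω = 2π·f = 2π·474 = 2978 rad/s.
Step 2 — Component impedances:
  R: Z = R = 470 Ω
  L: Z = jωL = j·2978·0.00205 = 0 + j6.105 Ω
Step 3 — Series combination: Z_total = R + L = 470 + j6.105 Ω = 470∠0.7° Ω.
Step 4 — Power factor: PF = cos(φ) = Re(Z)/|Z| = 470/470.04 = 0.9999.
Step 5 — Type: Im(Z) = 6.105 ⇒ lagging (phase φ = 0.7°).

PF = 0.9999 (lagging, φ = 0.7°)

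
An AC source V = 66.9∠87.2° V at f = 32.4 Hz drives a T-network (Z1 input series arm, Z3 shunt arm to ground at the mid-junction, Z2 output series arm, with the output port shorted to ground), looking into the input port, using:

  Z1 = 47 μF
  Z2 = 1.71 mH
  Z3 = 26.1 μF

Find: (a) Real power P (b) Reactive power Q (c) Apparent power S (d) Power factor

Step 1 — Angular frequency: ω = 2π·f = 2π·32.4 = 203.6 rad/s.
Step 2 — Component impedances:
  Z1: Z = 1/(jωC) = -j/(ω·C) = 0 - j104.5 Ω
  Z2: Z = jωL = j·203.6·0.00171 = 0 + j0.3481 Ω
  Z3: Z = 1/(jωC) = -j/(ω·C) = 0 - j188.2 Ω
Step 3 — With the output port shorted to ground, the output series arm Z2 runs from the junction to ground; the shunt arm Z3 also runs from the junction to ground. They appear in parallel: Z3 || Z2 = 0 + j0.3488 Ω.
Step 4 — Series with input arm Z1: Z_in = Z1 + (Z3 || Z2) = 0 - j104.2 Ω = 104.2∠-90.0° Ω.
Step 5 — Source phasor: V = 66.9∠87.2° V = 3.268 + j66.82 V.
Step 6 — Current: I = V / Z = -0.6415 + j0.03137 A = 0.6422∠177.2° A.
Step 7 — Complex power: S = V·I* = 0 - j42.97 VA.
Step 8 — Real power: P = Re(S) = 0 W.
Step 9 — Reactive power: Q = Im(S) = -42.97 VAR.
Step 10 — Apparent power: |S| = 42.97 VA.
Step 11 — Power factor: PF = P/|S| = 0 (leading).

(a) P = 0 W  (b) Q = -42.97 VAR  (c) S = 42.97 VA  (d) PF = 0 (leading)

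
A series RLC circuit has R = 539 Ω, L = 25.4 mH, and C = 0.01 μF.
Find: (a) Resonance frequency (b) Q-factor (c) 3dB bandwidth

Step 1 — Resonance condition Im(Z)=0 gives ω₀ = 1/√(LC).
Step 2 — ω₀ = 1/√(0.0254·1e-08) = 6.275e+04 rad/s.
Step 3 — f₀ = ω₀/(2π) = 9986 Hz.
Step 4 — Series Q: Q = ω₀L/R = 6.275e+04·0.0254/539 = 2.957.
Step 5 — 3dB bandwidth: Δω = ω₀/Q = 2.122e+04 rad/s; BW = Δω/(2π) = 3377 Hz.

(a) f₀ = 9986 Hz  (b) Q = 2.957  (c) BW = 3377 Hz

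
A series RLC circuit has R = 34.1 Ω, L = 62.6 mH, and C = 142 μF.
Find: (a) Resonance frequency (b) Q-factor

Step 1 — Resonance condition Im(Z)=0 gives ω₀ = 1/√(LC).
Step 2 — ω₀ = 1/√(0.0626·0.000142) = 335.4 rad/s.
Step 3 — f₀ = ω₀/(2π) = 53.38 Hz.
Step 4 — Series Q: Q = ω₀L/R = 335.4·0.0626/34.1 = 0.6157.

(a) f₀ = 53.38 Hz  (b) Q = 0.6157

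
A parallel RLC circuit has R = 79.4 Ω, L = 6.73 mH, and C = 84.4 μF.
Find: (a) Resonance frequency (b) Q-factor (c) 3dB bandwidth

Step 1 — Resonance: ω₀ = 1/√(LC) = 1/√(0.00673·8.44e-05) = 1327 rad/s.
Step 2 — f₀ = ω₀/(2π) = 211.2 Hz.
Step 3 — Parallel Q: Q = R/(ω₀L) = 79.4/(1327·0.00673) = 8.892.
Step 4 — Bandwidth: Δω = ω₀/Q = 149.2 rad/s; BW = Δω/(2π) = 23.75 Hz.

(a) f₀ = 211.2 Hz  (b) Q = 8.892  (c) BW = 23.75 Hz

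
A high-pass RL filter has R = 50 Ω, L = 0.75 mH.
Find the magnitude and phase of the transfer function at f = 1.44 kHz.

Step 1 — Angular frequency: ω = 2π·1440 = 9048 rad/s.
Step 2 — Transfer function: H(jω) = jωL/(R + jωL).
Step 3 — Numerator jωL = j·6.786; denominator R + jωL = 50 + j6.786.
Step 4 — H = 0.01809 + j0.1333.
Step 5 — Magnitude: |H| = 0.1345 (-17.4 dB); phase: φ = 82.3°.

|H| = 0.1345 (-17.4 dB), φ = 82.3°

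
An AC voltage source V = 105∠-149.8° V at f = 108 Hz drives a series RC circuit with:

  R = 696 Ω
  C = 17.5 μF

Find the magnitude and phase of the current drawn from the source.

Step 1 — Angular frequency: ω = 2π·f = 2π·108 = 678.6 rad/s.
Step 2 — Component impedances:
  R: Z = R = 696 Ω
  C: Z = 1/(jωC) = -j/(ω·C) = 0 - j84.21 Ω
Step 3 — Series combination: Z_total = R + C = 696 - j84.21 Ω = 701.1∠-6.9° Ω.
Step 4 — Source phasor: V = 105∠-149.8° V = -90.75 - j52.82 V.
Step 5 — Ohm's law: I = V / Z_total = (-90.75 - j52.82) / (696 - j84.21) = -0.1195 - j0.09034 A.
Step 6 — Convert to polar: |I| = 0.1498 A, ∠I = -142.9°.

I = 0.1498∠-142.9° A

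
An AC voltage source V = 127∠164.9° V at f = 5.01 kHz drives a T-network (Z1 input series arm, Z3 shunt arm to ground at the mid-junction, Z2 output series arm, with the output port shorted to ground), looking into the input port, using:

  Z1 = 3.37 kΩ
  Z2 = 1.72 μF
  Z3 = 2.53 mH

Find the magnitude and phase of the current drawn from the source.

Step 1 — Angular frequency: ω = 2π·f = 2π·5010 = 3.148e+04 rad/s.
Step 2 — Component impedances:
  Z1: Z = R = 3370 Ω
  Z2: Z = 1/(jωC) = -j/(ω·C) = 0 - j18.47 Ω
  Z3: Z = jωL = j·3.148e+04·0.00253 = 0 + j79.64 Ω
Step 3 — With the output port shorted to ground, the output series arm Z2 runs from the junction to ground; the shunt arm Z3 also runs from the junction to ground. They appear in parallel: Z3 || Z2 = 0 - j24.05 Ω.
Step 4 — Series with input arm Z1: Z_in = Z1 + (Z3 || Z2) = 3370 - j24.05 Ω = 3370∠-0.4° Ω.
Step 5 — Source phasor: V = 127∠164.9° V = -122.6 + j33.08 V.
Step 6 — Ohm's law: I = V / Z_total = (-122.6 + j33.08) / (3370 - j24.05) = -0.03645 + j0.009557 A.
Step 7 — Convert to polar: |I| = 0.03768 A, ∠I = 165.3°.

I = 0.03768∠165.3° A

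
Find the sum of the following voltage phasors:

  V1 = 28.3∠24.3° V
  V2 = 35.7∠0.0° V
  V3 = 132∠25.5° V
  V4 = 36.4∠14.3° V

Step 1 — Convert each phasor to rectangular form:
  V1 = 28.3·(cos(24.3°) + j·sin(24.3°)) = 25.79 + j11.65 V
  V2 = 35.7·(cos(0.0°) + j·sin(0.0°)) = 35.7 V
  V3 = 132·(cos(25.5°) + j·sin(25.5°)) = 119.1 + j56.83 V
  V4 = 36.4·(cos(14.3°) + j·sin(14.3°)) = 35.27 + j8.991 V
Step 2 — Sum components: V_total = 215.9 + j77.46 V.
Step 3 — Convert to polar: |V_total| = 229.4 V, ∠V_total = 19.7°.

V_total = 229.4∠19.7° V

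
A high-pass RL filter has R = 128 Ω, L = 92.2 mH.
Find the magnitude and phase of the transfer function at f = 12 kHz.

Step 1 — Angular frequency: ω = 2π·1.2e+04 = 7.54e+04 rad/s.
Step 2 — Transfer function: H(jω) = jωL/(R + jωL).
Step 3 — Numerator jωL = j·6952; denominator R + jωL = 128 + j6952.
Step 4 — H = 0.9997 + j0.01841.
Step 5 — Magnitude: |H| = 0.9998 (-0.0 dB); phase: φ = 1.1°.

|H| = 0.9998 (-0.0 dB), φ = 1.1°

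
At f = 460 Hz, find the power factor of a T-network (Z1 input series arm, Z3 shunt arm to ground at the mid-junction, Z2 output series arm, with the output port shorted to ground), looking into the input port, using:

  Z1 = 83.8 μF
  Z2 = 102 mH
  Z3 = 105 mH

Step 1 — Angular frequency: ω = 2π·f = 2π·460 = 2890 rad/s.
Step 2 — Component impedances:
  Z1: Z = 1/(jωC) = -j/(ω·C) = 0 - j4.129 Ω
  Z2: Z = jωL = j·2890·0.102 = 0 + j294.8 Ω
  Z3: Z = jωL = j·2890·0.105 = 0 + j303.5 Ω
Step 3 — With the output port shorted to ground, the output series arm Z2 runs from the junction to ground; the shunt arm Z3 also runs from the junction to ground. They appear in parallel: Z3 || Z2 = 0 + j149.5 Ω.
Step 4 — Series with input arm Z1: Z_in = Z1 + (Z3 || Z2) = 0 + j145.4 Ω = 145.4∠90.0° Ω.
Step 5 — Power factor: PF = cos(φ) = Re(Z)/|Z| = 0/145.4 = 0.
Step 6 — Type: Im(Z) = 145.4 ⇒ lagging (phase φ = 90.0°).

PF = 0 (lagging, φ = 90.0°)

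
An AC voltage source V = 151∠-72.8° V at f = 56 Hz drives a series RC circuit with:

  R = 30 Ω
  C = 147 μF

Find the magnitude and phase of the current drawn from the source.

Step 1 — Angular frequency: ω = 2π·f = 2π·56 = 351.9 rad/s.
Step 2 — Component impedances:
  R: Z = R = 30 Ω
  C: Z = 1/(jωC) = -j/(ω·C) = 0 - j19.33 Ω
Step 3 — Series combination: Z_total = R + C = 30 - j19.33 Ω = 35.69∠-32.8° Ω.
Step 4 — Source phasor: V = 151∠-72.8° V = 44.65 - j144.2 V.
Step 5 — Ohm's law: I = V / Z_total = (44.65 - j144.2) / (30 - j19.33) = 3.241 - j2.72 A.
Step 6 — Convert to polar: |I| = 4.231 A, ∠I = -40.0°.

I = 4.231∠-40.0° A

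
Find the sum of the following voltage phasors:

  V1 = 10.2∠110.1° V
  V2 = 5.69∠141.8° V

Step 1 — Convert each phasor to rectangular form:
  V1 = 10.2·(cos(110.1°) + j·sin(110.1°)) = -3.505 + j9.579 V
  V2 = 5.69·(cos(141.8°) + j·sin(141.8°)) = -4.472 + j3.519 V
Step 2 — Sum components: V_total = -7.977 + j13.1 V.
Step 3 — Convert to polar: |V_total| = 15.34 V, ∠V_total = 121.3°.

V_total = 15.34∠121.3° V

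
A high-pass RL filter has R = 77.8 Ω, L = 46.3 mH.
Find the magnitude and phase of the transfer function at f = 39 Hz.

Step 1 — Angular frequency: ω = 2π·39 = 245 rad/s.
Step 2 — Transfer function: H(jω) = jωL/(R + jωL).
Step 3 — Numerator jωL = j·11.35; denominator R + jωL = 77.8 + j11.35.
Step 4 — H = 0.02082 + j0.1428.
Step 5 — Magnitude: |H| = 0.1443 (-16.8 dB); phase: φ = 81.7°.

|H| = 0.1443 (-16.8 dB), φ = 81.7°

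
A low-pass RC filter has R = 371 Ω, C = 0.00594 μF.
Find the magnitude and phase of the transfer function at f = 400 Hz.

Step 1 — Angular frequency: ω = 2π·400 = 2513 rad/s.
Step 2 — Transfer function: H(jω) = 1/(1 + jωRC).
Step 3 — Denominator: 1 + jωRC = 1 + j·2513·371·5.94e-09 = 1 + j0.005539.
Step 4 — H = 1 - j0.005538.
Step 5 — Magnitude: |H| = 1 (-0.0 dB); phase: φ = -0.3°.

|H| = 1 (-0.0 dB), φ = -0.3°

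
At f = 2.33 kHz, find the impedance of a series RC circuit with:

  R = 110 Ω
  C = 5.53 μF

Step 1 — Angular frequency: ω = 2π·f = 2π·2330 = 1.464e+04 rad/s.
Step 2 — Component impedances:
  R: Z = R = 110 Ω
  C: Z = 1/(jωC) = -j/(ω·C) = 0 - j12.35 Ω
Step 3 — Series combination: Z_total = R + C = 110 - j12.35 Ω = 110.7∠-6.4° Ω.

Z = 110 - j12.35 Ω = 110.7∠-6.4° Ω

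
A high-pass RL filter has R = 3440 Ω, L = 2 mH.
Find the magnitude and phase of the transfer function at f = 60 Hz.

Step 1 — Angular frequency: ω = 2π·60 = 377 rad/s.
Step 2 — Transfer function: H(jω) = jωL/(R + jωL).
Step 3 — Numerator jωL = j·0.754; denominator R + jωL = 3440 + j0.754.
Step 4 — H = 4.804e-08 + j0.0002192.
Step 5 — Magnitude: |H| = 0.0002192 (-73.2 dB); phase: φ = 90.0°.

|H| = 0.0002192 (-73.2 dB), φ = 90.0°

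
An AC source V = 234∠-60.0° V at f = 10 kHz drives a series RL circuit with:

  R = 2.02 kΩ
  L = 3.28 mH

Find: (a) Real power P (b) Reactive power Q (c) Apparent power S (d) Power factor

Step 1 — Angular frequency: ω = 2π·f = 2π·1e+04 = 6.283e+04 rad/s.
Step 2 — Component impedances:
  R: Z = R = 2020 Ω
  L: Z = jωL = j·6.283e+04·0.00328 = 0 + j206.1 Ω
Step 3 — Series combination: Z_total = R + L = 2020 + j206.1 Ω = 2030∠5.8° Ω.
Step 4 — Source phasor: V = 234∠-60.0° V = 117 - j202.6 V.
Step 5 — Current: I = V / Z = 0.04719 - j0.1051 A = 0.1152∠-65.8° A.
Step 6 — Complex power: S = V·I* = 26.83 + j2.737 VA.
Step 7 — Real power: P = Re(S) = 26.83 W.
Step 8 — Reactive power: Q = Im(S) = 2.737 VAR.
Step 9 — Apparent power: |S| = 26.97 VA.
Step 10 — Power factor: PF = P/|S| = 0.9948 (lagging).

(a) P = 26.83 W  (b) Q = 2.737 VAR  (c) S = 26.97 VA  (d) PF = 0.9948 (lagging)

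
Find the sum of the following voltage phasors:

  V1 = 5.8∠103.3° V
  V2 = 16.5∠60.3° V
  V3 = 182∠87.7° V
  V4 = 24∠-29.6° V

Step 1 — Convert each phasor to rectangular form:
  V1 = 5.8·(cos(103.3°) + j·sin(103.3°)) = -1.334 + j5.644 V
  V2 = 16.5·(cos(60.3°) + j·sin(60.3°)) = 8.175 + j14.33 V
  V3 = 182·(cos(87.7°) + j·sin(87.7°)) = 7.304 + j181.9 V
  V4 = 24·(cos(-29.6°) + j·sin(-29.6°)) = 20.87 - j11.85 V
Step 2 — Sum components: V_total = 35.01 + j190 V.
Step 3 — Convert to polar: |V_total| = 193.2 V, ∠V_total = 79.6°.

V_total = 193.2∠79.6° V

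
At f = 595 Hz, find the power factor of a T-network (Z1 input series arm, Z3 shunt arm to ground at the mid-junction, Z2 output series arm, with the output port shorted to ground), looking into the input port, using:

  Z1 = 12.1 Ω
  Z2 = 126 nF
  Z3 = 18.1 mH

Step 1 — Angular frequency: ω = 2π·f = 2π·595 = 3738 rad/s.
Step 2 — Component impedances:
  Z1: Z = R = 12.1 Ω
  Z2: Z = 1/(jωC) = -j/(ω·C) = 0 - j2123 Ω
  Z3: Z = jωL = j·3738·0.0181 = 0 + j67.67 Ω
Step 3 — With the output port shorted to ground, the output series arm Z2 runs from the junction to ground; the shunt arm Z3 also runs from the junction to ground. They appear in parallel: Z3 || Z2 = 0 + j69.89 Ω.
Step 4 — Series with input arm Z1: Z_in = Z1 + (Z3 || Z2) = 12.1 + j69.89 Ω = 70.93∠80.2° Ω.
Step 5 — Power factor: PF = cos(φ) = Re(Z)/|Z| = 12.1/70.93 = 0.1706.
Step 6 — Type: Im(Z) = 69.89 ⇒ lagging (phase φ = 80.2°).

PF = 0.1706 (lagging, φ = 80.2°)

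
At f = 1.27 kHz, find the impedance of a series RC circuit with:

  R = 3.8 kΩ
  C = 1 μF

Step 1 — Angular frequency: ω = 2π·f = 2π·1270 = 7980 rad/s.
Step 2 — Component impedances:
  R: Z = R = 3800 Ω
  C: Z = 1/(jωC) = -j/(ω·C) = 0 - j125.3 Ω
Step 3 — Series combination: Z_total = R + C = 3800 - j125.3 Ω = 3802∠-1.9° Ω.

Z = 3800 - j125.3 Ω = 3802∠-1.9° Ω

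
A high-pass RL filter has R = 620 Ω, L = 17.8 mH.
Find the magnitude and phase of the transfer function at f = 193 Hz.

Step 1 — Angular frequency: ω = 2π·193 = 1213 rad/s.
Step 2 — Transfer function: H(jω) = jωL/(R + jωL).
Step 3 — Numerator jωL = j·21.59; denominator R + jωL = 620 + j21.59.
Step 4 — H = 0.001211 + j0.03477.
Step 5 — Magnitude: |H| = 0.03479 (-29.2 dB); phase: φ = 88.0°.

|H| = 0.03479 (-29.2 dB), φ = 88.0°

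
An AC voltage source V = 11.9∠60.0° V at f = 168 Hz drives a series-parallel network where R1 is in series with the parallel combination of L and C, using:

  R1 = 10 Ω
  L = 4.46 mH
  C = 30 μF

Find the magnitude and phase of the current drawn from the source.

Step 1 — Angular frequency: ω = 2π·f = 2π·168 = 1056 rad/s.
Step 2 — Component impedances:
  R1: Z = R = 10 Ω
  L: Z = jωL = j·1056·0.00446 = 0 + j4.708 Ω
  C: Z = 1/(jωC) = -j/(ω·C) = 0 - j31.58 Ω
Step 3 — Parallel branch: L || C = 1/(1/L + 1/C) = 0 + j5.533 Ω.
Step 4 — Series with R1: Z_total = R1 + (L || C) = 10 + j5.533 Ω = 11.43∠29.0° Ω.
Step 5 — Source phasor: V = 11.9∠60.0° V = 5.95 + j10.31 V.
Step 6 — Ohm's law: I = V / Z_total = (5.95 + j10.31) / (10 + j5.533) = 0.8921 + j0.537 A.
Step 7 — Convert to polar: |I| = 1.041 A, ∠I = 31.0°.

I = 1.041∠31.0° A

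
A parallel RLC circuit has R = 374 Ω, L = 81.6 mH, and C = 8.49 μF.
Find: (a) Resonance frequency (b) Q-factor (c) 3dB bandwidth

Step 1 — Resonance: ω₀ = 1/√(LC) = 1/√(0.0816·8.49e-06) = 1201 rad/s.
Step 2 — f₀ = ω₀/(2π) = 191.2 Hz.
Step 3 — Parallel Q: Q = R/(ω₀L) = 374/(1201·0.0816) = 3.815.
Step 4 — Bandwidth: Δω = ω₀/Q = 314.9 rad/s; BW = Δω/(2π) = 50.12 Hz.

(a) f₀ = 191.2 Hz  (b) Q = 3.815  (c) BW = 50.12 Hz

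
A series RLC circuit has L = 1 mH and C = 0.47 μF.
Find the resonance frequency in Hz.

Step 1 — Resonance condition Im(Z)=0 gives ω₀ = 1/√(LC).
Step 2 — ω₀ = 1/√(0.001·4.7e-07) = 4.613e+04 rad/s.
Step 3 — f₀ = ω₀/(2π) = 7341 Hz.

f₀ = 7341 Hz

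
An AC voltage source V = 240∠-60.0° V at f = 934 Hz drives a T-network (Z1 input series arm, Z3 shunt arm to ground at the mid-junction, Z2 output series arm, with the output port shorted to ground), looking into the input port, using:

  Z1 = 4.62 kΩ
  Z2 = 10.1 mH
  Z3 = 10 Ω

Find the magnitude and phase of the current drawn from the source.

Step 1 — Angular frequency: ω = 2π·f = 2π·934 = 5868 rad/s.
Step 2 — Component impedances:
  Z1: Z = R = 4620 Ω
  Z2: Z = jωL = j·5868·0.0101 = 0 + j59.27 Ω
  Z3: Z = R = 10 Ω
Step 3 — With the output port shorted to ground, the output series arm Z2 runs from the junction to ground; the shunt arm Z3 also runs from the junction to ground. They appear in parallel: Z3 || Z2 = 9.723 + j1.64 Ω.
Step 4 — Series with input arm Z1: Z_in = Z1 + (Z3 || Z2) = 4630 + j1.64 Ω = 4630∠0.0° Ω.
Step 5 — Source phasor: V = 240∠-60.0° V = 120 - j207.8 V.
Step 6 — Ohm's law: I = V / Z_total = (120 - j207.8) / (4630 + j1.64) = 0.0259 - j0.0449 A.
Step 7 — Convert to polar: |I| = 0.05184 A, ∠I = -60.0°.

I = 0.05184∠-60.0° A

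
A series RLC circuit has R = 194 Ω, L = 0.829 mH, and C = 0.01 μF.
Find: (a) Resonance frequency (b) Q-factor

Step 1 — Resonance condition Im(Z)=0 gives ω₀ = 1/√(LC).
Step 2 — ω₀ = 1/√(0.000829·1e-08) = 3.473e+05 rad/s.
Step 3 — f₀ = ω₀/(2π) = 5.528e+04 Hz.
Step 4 — Series Q: Q = ω₀L/R = 3.473e+05·0.000829/194 = 1.484.

(a) f₀ = 5.528e+04 Hz  (b) Q = 1.484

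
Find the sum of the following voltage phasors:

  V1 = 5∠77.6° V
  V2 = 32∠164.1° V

Step 1 — Convert each phasor to rectangular form:
  V1 = 5·(cos(77.6°) + j·sin(77.6°)) = 1.074 + j4.883 V
  V2 = 32·(cos(164.1°) + j·sin(164.1°)) = -30.78 + j8.767 V
Step 2 — Sum components: V_total = -29.7 + j13.65 V.
Step 3 — Convert to polar: |V_total| = 32.69 V, ∠V_total = 155.3°.

V_total = 32.69∠155.3° V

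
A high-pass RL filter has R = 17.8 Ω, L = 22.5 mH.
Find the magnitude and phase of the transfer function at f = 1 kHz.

Step 1 — Angular frequency: ω = 2π·1000 = 6283 rad/s.
Step 2 — Transfer function: H(jω) = jωL/(R + jωL).
Step 3 — Numerator jωL = j·141.4; denominator R + jωL = 17.8 + j141.4.
Step 4 — H = 0.9844 + j0.1239.
Step 5 — Magnitude: |H| = 0.9922 (-0.1 dB); phase: φ = 7.2°.

|H| = 0.9922 (-0.1 dB), φ = 7.2°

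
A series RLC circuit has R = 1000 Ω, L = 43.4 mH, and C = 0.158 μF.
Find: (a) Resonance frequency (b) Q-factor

Step 1 — Resonance condition Im(Z)=0 gives ω₀ = 1/√(LC).
Step 2 — ω₀ = 1/√(0.0434·1.58e-07) = 1.208e+04 rad/s.
Step 3 — f₀ = ω₀/(2π) = 1922 Hz.
Step 4 — Series Q: Q = ω₀L/R = 1.208e+04·0.0434/1000 = 0.5241.

(a) f₀ = 1922 Hz  (b) Q = 0.5241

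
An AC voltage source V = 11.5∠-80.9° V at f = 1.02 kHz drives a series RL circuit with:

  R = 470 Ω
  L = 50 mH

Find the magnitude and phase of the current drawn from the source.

Step 1 — Angular frequency: ω = 2π·f = 2π·1020 = 6409 rad/s.
Step 2 — Component impedances:
  R: Z = R = 470 Ω
  L: Z = jωL = j·6409·0.05 = 0 + j320.4 Ω
Step 3 — Series combination: Z_total = R + L = 470 + j320.4 Ω = 568.8∠34.3° Ω.
Step 4 — Source phasor: V = 11.5∠-80.9° V = 1.819 - j11.36 V.
Step 5 — Ohm's law: I = V / Z_total = (1.819 - j11.36) / (470 + j320.4) = -0.008603 - j0.01829 A.
Step 6 — Convert to polar: |I| = 0.02022 A, ∠I = -115.2°.

I = 0.02022∠-115.2° A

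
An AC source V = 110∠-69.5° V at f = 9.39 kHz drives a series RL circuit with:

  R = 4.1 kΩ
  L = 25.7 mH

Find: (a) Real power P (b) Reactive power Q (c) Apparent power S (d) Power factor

Step 1 — Angular frequency: ω = 2π·f = 2π·9390 = 5.9e+04 rad/s.
Step 2 — Component impedances:
  R: Z = R = 4100 Ω
  L: Z = jωL = j·5.9e+04·0.0257 = 0 + j1516 Ω
Step 3 — Series combination: Z_total = R + L = 4100 + j1516 Ω = 4371∠20.3° Ω.
Step 4 — Source phasor: V = 110∠-69.5° V = 38.52 - j103 V.
Step 5 — Current: I = V / Z = 8.978e-05 - j0.02516 A = 0.02516∠-89.8° A.
Step 6 — Complex power: S = V·I* = 2.596 + j0.9601 VA.
Step 7 — Real power: P = Re(S) = 2.596 W.
Step 8 — Reactive power: Q = Im(S) = 0.9601 VAR.
Step 9 — Apparent power: |S| = 2.768 VA.
Step 10 — Power factor: PF = P/|S| = 0.9379 (lagging).

(a) P = 2.596 W  (b) Q = 0.9601 VAR  (c) S = 2.768 VA  (d) PF = 0.9379 (lagging)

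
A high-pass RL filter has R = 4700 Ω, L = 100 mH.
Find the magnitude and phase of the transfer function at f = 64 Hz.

Step 1 — Angular frequency: ω = 2π·64 = 402.1 rad/s.
Step 2 — Transfer function: H(jω) = jωL/(R + jωL).
Step 3 — Numerator jωL = j·40.21; denominator R + jωL = 4700 + j40.21.
Step 4 — H = 7.32e-05 + j0.008555.
Step 5 — Magnitude: |H| = 0.008556 (-41.4 dB); phase: φ = 89.5°.

|H| = 0.008556 (-41.4 dB), φ = 89.5°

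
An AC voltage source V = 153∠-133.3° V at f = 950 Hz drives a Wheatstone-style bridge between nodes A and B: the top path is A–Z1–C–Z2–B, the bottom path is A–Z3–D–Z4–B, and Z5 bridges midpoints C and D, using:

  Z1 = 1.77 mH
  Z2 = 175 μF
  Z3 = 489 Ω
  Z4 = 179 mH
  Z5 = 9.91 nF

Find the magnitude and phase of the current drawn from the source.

Step 1 — Angular frequency: ω = 2π·f = 2π·950 = 5969 rad/s.
Step 2 — Component impedances:
  Z1: Z = jωL = j·5969·0.00177 = 0 + j10.57 Ω
  Z2: Z = 1/(jωC) = -j/(ω·C) = 0 - j0.9573 Ω
  Z3: Z = R = 489 Ω
  Z4: Z = jωL = j·5969·0.179 = 0 + j1068 Ω
  Z5: Z = 1/(jωC) = -j/(ω·C) = 0 - j1.691e+04 Ω
Step 3 — Bridge requires nodal analysis (the Z5 bridge couples midpoints C and D, so the two paths cannot be reduced to a simple series/parallel combination). Setting node B to ground and injecting 1 A at node A, the 3-node admittance system at A, C, D solves to V_A = Z_AB = 0.02852 + j9.541 Ω = 9.541∠89.8° Ω.
Step 4 — Source phasor: V = 153∠-133.3° V = -104.9 - j111.3 V.
Step 5 — Ohm's law: I = V / Z_total = (-104.9 - j111.3) / (0.02852 + j9.541) = -11.7 + j10.96 A.
Step 6 — Convert to polar: |I| = 16.04 A, ∠I = 136.9°.

I = 16.04∠136.9° A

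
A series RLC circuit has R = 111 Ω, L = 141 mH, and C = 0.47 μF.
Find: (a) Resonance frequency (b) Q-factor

Step 1 — Resonance condition Im(Z)=0 gives ω₀ = 1/√(LC).
Step 2 — ω₀ = 1/√(0.141·4.7e-07) = 3885 rad/s.
Step 3 — f₀ = ω₀/(2π) = 618.2 Hz.
Step 4 — Series Q: Q = ω₀L/R = 3885·0.141/111 = 4.934.

(a) f₀ = 618.2 Hz  (b) Q = 4.934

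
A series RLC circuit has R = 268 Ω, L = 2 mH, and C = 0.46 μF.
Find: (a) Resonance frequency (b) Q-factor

Step 1 — Resonance condition Im(Z)=0 gives ω₀ = 1/√(LC).
Step 2 — ω₀ = 1/√(0.002·4.6e-07) = 3.297e+04 rad/s.
Step 3 — f₀ = ω₀/(2π) = 5247 Hz.
Step 4 — Series Q: Q = ω₀L/R = 3.297e+04·0.002/268 = 0.246.

(a) f₀ = 5247 Hz  (b) Q = 0.246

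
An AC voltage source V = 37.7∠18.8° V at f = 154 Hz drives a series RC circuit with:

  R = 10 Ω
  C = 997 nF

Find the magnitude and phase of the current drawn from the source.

Step 1 — Angular frequency: ω = 2π·f = 2π·154 = 967.6 rad/s.
Step 2 — Component impedances:
  R: Z = R = 10 Ω
  C: Z = 1/(jωC) = -j/(ω·C) = 0 - j1037 Ω
Step 3 — Series combination: Z_total = R + C = 10 - j1037 Ω = 1037∠-89.4° Ω.
Step 4 — Source phasor: V = 37.7∠18.8° V = 35.69 + j12.15 V.
Step 5 — Ohm's law: I = V / Z_total = (35.69 + j12.15) / (10 - j1037) = -0.01139 + j0.03454 A.
Step 6 — Convert to polar: |I| = 0.03637 A, ∠I = 108.2°.

I = 0.03637∠108.2° A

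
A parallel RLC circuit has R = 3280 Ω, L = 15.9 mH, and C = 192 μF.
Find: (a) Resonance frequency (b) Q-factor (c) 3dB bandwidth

Step 1 — Resonance: ω₀ = 1/√(LC) = 1/√(0.0159·0.000192) = 572.3 rad/s.
Step 2 — f₀ = ω₀/(2π) = 91.09 Hz.
Step 3 — Parallel Q: Q = R/(ω₀L) = 3280/(572.3·0.0159) = 360.4.
Step 4 — Bandwidth: Δω = ω₀/Q = 1.588 rad/s; BW = Δω/(2π) = 0.2527 Hz.

(a) f₀ = 91.09 Hz  (b) Q = 360.4  (c) BW = 0.2527 Hz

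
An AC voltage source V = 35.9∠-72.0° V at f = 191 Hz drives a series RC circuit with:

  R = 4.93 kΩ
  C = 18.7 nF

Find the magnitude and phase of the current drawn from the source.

Step 1 — Angular frequency: ω = 2π·f = 2π·191 = 1200 rad/s.
Step 2 — Component impedances:
  R: Z = R = 4930 Ω
  C: Z = 1/(jωC) = -j/(ω·C) = 0 - j4.456e+04 Ω
Step 3 — Series combination: Z_total = R + C = 4930 - j4.456e+04 Ω = 4.483e+04∠-83.7° Ω.
Step 4 — Source phasor: V = 35.9∠-72.0° V = 11.09 - j34.14 V.
Step 5 — Ohm's law: I = V / Z_total = (11.09 - j34.14) / (4930 - j4.456e+04) = 0.0007842 + j0.0001622 A.
Step 6 — Convert to polar: |I| = 0.0008008 A, ∠I = 11.7°.

I = 0.0008008∠11.7° A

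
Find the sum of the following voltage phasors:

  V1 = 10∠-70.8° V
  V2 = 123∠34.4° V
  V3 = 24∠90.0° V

Step 1 — Convert each phasor to rectangular form:
  V1 = 10·(cos(-70.8°) + j·sin(-70.8°)) = 3.289 - j9.444 V
  V2 = 123·(cos(34.4°) + j·sin(34.4°)) = 101.5 + j69.49 V
  V3 = 24·(cos(90.0°) + j·sin(90.0°)) = 0 + j24 V
Step 2 — Sum components: V_total = 104.8 + j84.05 V.
Step 3 — Convert to polar: |V_total| = 134.3 V, ∠V_total = 38.7°.

V_total = 134.3∠38.7° V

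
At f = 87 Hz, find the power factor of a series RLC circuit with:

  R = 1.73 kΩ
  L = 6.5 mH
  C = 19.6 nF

Step 1 — Angular frequency: ω = 2π·f = 2π·87 = 546.6 rad/s.
Step 2 — Component impedances:
  R: Z = R = 1730 Ω
  L: Z = jωL = j·546.6·0.0065 = 0 + j3.553 Ω
  C: Z = 1/(jωC) = -j/(ω·C) = 0 - j9.334e+04 Ω
Step 3 — Series combination: Z_total = R + L + C = 1730 - j9.333e+04 Ω = 9.335e+04∠-88.9° Ω.
Step 4 — Power factor: PF = cos(φ) = Re(Z)/|Z| = 1730/9.335e+04 = 0.01853.
Step 5 — Type: Im(Z) = -9.333e+04 ⇒ leading (phase φ = -88.9°).

PF = 0.01853 (leading, φ = -88.9°)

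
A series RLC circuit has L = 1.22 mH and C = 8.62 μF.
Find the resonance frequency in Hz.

Step 1 — Resonance condition Im(Z)=0 gives ω₀ = 1/√(LC).
Step 2 — ω₀ = 1/√(0.00122·8.62e-06) = 9751 rad/s.
Step 3 — f₀ = ω₀/(2π) = 1552 Hz.

f₀ = 1552 Hz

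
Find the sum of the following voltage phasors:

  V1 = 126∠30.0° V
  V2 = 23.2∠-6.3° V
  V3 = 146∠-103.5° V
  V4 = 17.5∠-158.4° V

Step 1 — Convert each phasor to rectangular form:
  V1 = 126·(cos(30.0°) + j·sin(30.0°)) = 109.1 + j63 V
  V2 = 23.2·(cos(-6.3°) + j·sin(-6.3°)) = 23.06 - j2.546 V
  V3 = 146·(cos(-103.5°) + j·sin(-103.5°)) = -34.08 - j142 V
  V4 = 17.5·(cos(-158.4°) + j·sin(-158.4°)) = -16.27 - j6.442 V
Step 2 — Sum components: V_total = 81.82 - j87.95 V.
Step 3 — Convert to polar: |V_total| = 120.1 V, ∠V_total = -47.1°.

V_total = 120.1∠-47.1° V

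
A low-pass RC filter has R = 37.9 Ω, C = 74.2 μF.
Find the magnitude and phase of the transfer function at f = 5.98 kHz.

Step 1 — Angular frequency: ω = 2π·5980 = 3.757e+04 rad/s.
Step 2 — Transfer function: H(jω) = 1/(1 + jωRC).
Step 3 — Denominator: 1 + jωRC = 1 + j·3.757e+04·37.9·7.42e-05 = 1 + j105.7.
Step 4 — H = 8.956e-05 - j0.009463.
Step 5 — Magnitude: |H| = 0.009464 (-40.5 dB); phase: φ = -89.5°.

|H| = 0.009464 (-40.5 dB), φ = -89.5°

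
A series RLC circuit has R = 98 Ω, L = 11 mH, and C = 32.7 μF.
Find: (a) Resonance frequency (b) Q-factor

Step 1 — Resonance condition Im(Z)=0 gives ω₀ = 1/√(LC).
Step 2 — ω₀ = 1/√(0.011·3.27e-05) = 1667 rad/s.
Step 3 — f₀ = ω₀/(2π) = 265.4 Hz.
Step 4 — Series Q: Q = ω₀L/R = 1667·0.011/98 = 0.1872.

(a) f₀ = 265.4 Hz  (b) Q = 0.1872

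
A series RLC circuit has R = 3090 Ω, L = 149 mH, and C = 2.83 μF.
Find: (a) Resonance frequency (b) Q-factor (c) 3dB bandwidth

Step 1 — Resonance condition Im(Z)=0 gives ω₀ = 1/√(LC).
Step 2 — ω₀ = 1/√(0.149·2.83e-06) = 1540 rad/s.
Step 3 — f₀ = ω₀/(2π) = 245.1 Hz.
Step 4 — Series Q: Q = ω₀L/R = 1540·0.149/3090 = 0.07426.
Step 5 — 3dB bandwidth: Δω = ω₀/Q = 2.074e+04 rad/s; BW = Δω/(2π) = 3301 Hz.

(a) f₀ = 245.1 Hz  (b) Q = 0.07426  (c) BW = 3301 Hz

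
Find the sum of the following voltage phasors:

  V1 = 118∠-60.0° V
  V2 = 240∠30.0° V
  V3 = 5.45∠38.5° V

Step 1 — Convert each phasor to rectangular form:
  V1 = 118·(cos(-60.0°) + j·sin(-60.0°)) = 59 - j102.2 V
  V2 = 240·(cos(30.0°) + j·sin(30.0°)) = 207.8 + j120 V
  V3 = 5.45·(cos(38.5°) + j·sin(38.5°)) = 4.265 + j3.393 V
Step 2 — Sum components: V_total = 271.1 + j21.2 V.
Step 3 — Convert to polar: |V_total| = 271.9 V, ∠V_total = 4.5°.

V_total = 271.9∠4.5° V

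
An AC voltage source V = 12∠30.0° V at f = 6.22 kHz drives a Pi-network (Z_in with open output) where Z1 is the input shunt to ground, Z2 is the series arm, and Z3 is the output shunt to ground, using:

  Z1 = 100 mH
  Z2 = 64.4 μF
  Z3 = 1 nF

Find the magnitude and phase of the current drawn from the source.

Step 1 — Angular frequency: ω = 2π·f = 2π·6220 = 3.908e+04 rad/s.
Step 2 — Component impedances:
  Z1: Z = jωL = j·3.908e+04·0.1 = 0 + j3908 Ω
  Z2: Z = 1/(jωC) = -j/(ω·C) = 0 - j0.3973 Ω
  Z3: Z = 1/(jωC) = -j/(ω·C) = 0 - j2.559e+04 Ω
Step 3 — With open output, the series arm Z2 and the output shunt Z3 appear in series to ground: Z2 + Z3 = 0 - j2.559e+04 Ω.
Step 4 — Parallel with input shunt Z1: Z_in = Z1 || (Z2 + Z3) = 0 + j4613 Ω = 4613∠90.0° Ω.
Step 5 — Source phasor: V = 12∠30.0° V = 10.39 + j6 V.
Step 6 — Ohm's law: I = V / Z_total = (10.39 + j6) / (0 + j4613) = 0.001301 - j0.002253 A.
Step 7 — Convert to polar: |I| = 0.002602 A, ∠I = -60.0°.

I = 0.002602∠-60.0° A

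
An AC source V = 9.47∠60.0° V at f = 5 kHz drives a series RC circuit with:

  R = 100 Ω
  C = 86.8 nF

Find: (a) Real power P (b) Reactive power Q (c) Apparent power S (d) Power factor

Step 1 — Angular frequency: ω = 2π·f = 2π·5000 = 3.142e+04 rad/s.
Step 2 — Component impedances:
  R: Z = R = 100 Ω
  C: Z = 1/(jωC) = -j/(ω·C) = 0 - j366.7 Ω
Step 3 — Series combination: Z_total = R + C = 100 - j366.7 Ω = 380.1∠-74.7° Ω.
Step 4 — Source phasor: V = 9.47∠60.0° V = 4.735 + j8.201 V.
Step 5 — Current: I = V / Z = -0.01754 + j0.01769 A = 0.02491∠134.7° A.
Step 6 — Complex power: S = V·I* = 0.06207 - j0.2276 VA.
Step 7 — Real power: P = Re(S) = 0.06207 W.
Step 8 — Reactive power: Q = Im(S) = -0.2276 VAR.
Step 9 — Apparent power: |S| = 0.2359 VA.
Step 10 — Power factor: PF = P/|S| = 0.2631 (leading).

(a) P = 0.06207 W  (b) Q = -0.2276 VAR  (c) S = 0.2359 VA  (d) PF = 0.2631 (leading)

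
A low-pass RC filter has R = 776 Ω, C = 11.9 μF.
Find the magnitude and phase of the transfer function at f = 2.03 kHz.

Step 1 — Angular frequency: ω = 2π·2030 = 1.275e+04 rad/s.
Step 2 — Transfer function: H(jω) = 1/(1 + jωRC).
Step 3 — Denominator: 1 + jωRC = 1 + j·1.275e+04·776·1.19e-05 = 1 + j117.8.
Step 4 — H = 7.208e-05 - j0.00849.
Step 5 — Magnitude: |H| = 0.00849 (-41.4 dB); phase: φ = -89.5°.

|H| = 0.00849 (-41.4 dB), φ = -89.5°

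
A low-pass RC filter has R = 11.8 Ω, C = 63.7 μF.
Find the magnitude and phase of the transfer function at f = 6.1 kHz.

Step 1 — Angular frequency: ω = 2π·6100 = 3.833e+04 rad/s.
Step 2 — Transfer function: H(jω) = 1/(1 + jωRC).
Step 3 — Denominator: 1 + jωRC = 1 + j·3.833e+04·11.8·6.37e-05 = 1 + j28.81.
Step 4 — H = 0.001203 - j0.03467.
Step 5 — Magnitude: |H| = 0.03469 (-29.2 dB); phase: φ = -88.0°.

|H| = 0.03469 (-29.2 dB), φ = -88.0°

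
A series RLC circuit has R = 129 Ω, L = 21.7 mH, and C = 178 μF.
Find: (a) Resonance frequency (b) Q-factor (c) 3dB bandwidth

Step 1 — Resonance: ω₀ = 1/√(LC) = 1/√(0.0217·0.000178) = 508.8 rad/s.
Step 2 — f₀ = ω₀/(2π) = 80.98 Hz.
Step 3 — Series Q: Q = ω₀L/R = 508.8·0.0217/129 = 0.08559.
Step 4 — Bandwidth: Δω = ω₀/Q = 5945 rad/s; BW = Δω/(2π) = 946.1 Hz.

(a) f₀ = 80.98 Hz  (b) Q = 0.08559  (c) BW = 946.1 Hz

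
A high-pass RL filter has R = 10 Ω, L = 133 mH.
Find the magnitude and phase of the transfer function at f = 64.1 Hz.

Step 1 — Angular frequency: ω = 2π·64.1 = 402.8 rad/s.
Step 2 — Transfer function: H(jω) = jωL/(R + jωL).
Step 3 — Numerator jωL = j·53.57; denominator R + jωL = 10 + j53.57.
Step 4 — H = 0.9663 + j0.1804.
Step 5 — Magnitude: |H| = 0.983 (-0.1 dB); phase: φ = 10.6°.

|H| = 0.983 (-0.1 dB), φ = 10.6°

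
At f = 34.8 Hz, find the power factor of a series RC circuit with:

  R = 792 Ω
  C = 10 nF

Step 1 — Angular frequency: ω = 2π·f = 2π·34.8 = 218.7 rad/s.
Step 2 — Component impedances:
  R: Z = R = 792 Ω
  C: Z = 1/(jωC) = -j/(ω·C) = 0 - j4.573e+05 Ω
Step 3 — Series combination: Z_total = R + C = 792 - j4.573e+05 Ω = 4.573e+05∠-89.9° Ω.
Step 4 — Power factor: PF = cos(φ) = Re(Z)/|Z| = 792/4.573e+05 = 0.001732.
Step 5 — Type: Im(Z) = -4.573e+05 ⇒ leading (phase φ = -89.9°).

PF = 0.001732 (leading, φ = -89.9°)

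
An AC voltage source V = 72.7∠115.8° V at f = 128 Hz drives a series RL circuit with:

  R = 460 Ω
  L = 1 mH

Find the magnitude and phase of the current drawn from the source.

Step 1 — Angular frequency: ω = 2π·f = 2π·128 = 804.2 rad/s.
Step 2 — Component impedances:
  R: Z = R = 460 Ω
  L: Z = jωL = j·804.2·0.001 = 0 + j0.8042 Ω
Step 3 — Series combination: Z_total = R + L = 460 + j0.8042 Ω = 460∠0.1° Ω.
Step 4 — Source phasor: V = 72.7∠115.8° V = -31.64 + j65.45 V.
Step 5 — Ohm's law: I = V / Z_total = (-31.64 + j65.45) / (460 + j0.8042) = -0.06854 + j0.1424 A.
Step 6 — Convert to polar: |I| = 0.158 A, ∠I = 115.7°.

I = 0.158∠115.7° A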